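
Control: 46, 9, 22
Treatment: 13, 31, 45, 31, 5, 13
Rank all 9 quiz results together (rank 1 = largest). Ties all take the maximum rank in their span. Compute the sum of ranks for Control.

Sorted (descending): 46, 45, 31, 31, 22, 13, 13, 9, 5
The 2 values of 31 occupy positions 3–4 → each gets rank 4.
The 2 values of 13 occupy positions 6–7 → each gets rank 7.
Control values → pooled ranks: 46→1, 9→8, 22→5
Rank sum = 1 + 8 + 5 = 14

14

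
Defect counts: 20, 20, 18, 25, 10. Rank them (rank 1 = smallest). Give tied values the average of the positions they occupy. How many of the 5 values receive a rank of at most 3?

2

Sorted (ascending): 10, 18, 20, 20, 25
The 2 values of 20 occupy positions 3–4 → average rank (3+4)/2 = 3.5.
Ranks ≤ 3: {1, 2} → 2 values.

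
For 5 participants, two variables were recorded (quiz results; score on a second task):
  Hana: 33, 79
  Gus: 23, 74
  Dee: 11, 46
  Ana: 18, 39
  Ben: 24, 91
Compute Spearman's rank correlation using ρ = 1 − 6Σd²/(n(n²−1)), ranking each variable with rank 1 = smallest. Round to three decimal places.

0.800

Ranks of variable 1: 5, 3, 1, 2, 4
Ranks of variable 2: 4, 3, 2, 1, 5
d = r₁ − r₂: 1, 0, -1, 1, -1
d²: 1, 0, 1, 1, 1; Σd² = 4
ρ = 1 − 6·4/(5·24) = 1 − 24/120 = 0.800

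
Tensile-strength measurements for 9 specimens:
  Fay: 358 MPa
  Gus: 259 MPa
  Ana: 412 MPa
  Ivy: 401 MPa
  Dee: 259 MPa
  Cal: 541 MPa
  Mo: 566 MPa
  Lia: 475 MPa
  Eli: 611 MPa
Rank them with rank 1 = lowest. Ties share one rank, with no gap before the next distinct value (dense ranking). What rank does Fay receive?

2

Sorted (ascending): 259, 259, 358, 401, 412, 475, 541, 566, 611
The 2 values of 259 share dense rank 1.
Remaining distinct values take the next consecutive integers.
Fay has value 358 MPa → rank 2.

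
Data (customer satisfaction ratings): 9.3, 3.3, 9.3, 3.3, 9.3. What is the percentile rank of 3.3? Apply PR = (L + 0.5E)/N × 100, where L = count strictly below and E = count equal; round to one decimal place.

N = 5.
Strictly below 3.3: 0. Equal to 3.3: 2.
PR = (0 + 0.5·2)/5 × 100 = 20.0

20.0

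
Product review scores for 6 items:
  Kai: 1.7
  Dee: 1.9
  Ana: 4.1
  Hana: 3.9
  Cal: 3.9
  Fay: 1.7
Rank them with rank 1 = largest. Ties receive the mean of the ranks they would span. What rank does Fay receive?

Sorted (descending): 4.1, 3.9, 3.9, 1.9, 1.7, 1.7
The 2 values of 3.9 occupy positions 2–3 → average rank (2+3)/2 = 2.5.
The 2 values of 1.7 occupy positions 5–6 → average rank (5+6)/2 = 5.5.
Fay has value 1.7 → rank 5.5.

5.5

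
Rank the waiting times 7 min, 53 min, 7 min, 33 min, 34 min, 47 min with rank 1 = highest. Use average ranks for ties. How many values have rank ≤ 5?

4

Sorted (descending): 53, 47, 34, 33, 7, 7
The 2 values of 7 occupy positions 5–6 → average rank (5+6)/2 = 5.5.
Ranks ≤ 5: {1, 2, 3, 4} → 4 values.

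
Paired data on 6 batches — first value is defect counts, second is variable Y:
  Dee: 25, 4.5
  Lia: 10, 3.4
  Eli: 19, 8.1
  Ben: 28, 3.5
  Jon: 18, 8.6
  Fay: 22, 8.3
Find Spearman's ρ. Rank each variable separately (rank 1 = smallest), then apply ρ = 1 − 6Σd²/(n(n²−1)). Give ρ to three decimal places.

-0.086

Ranks of variable 1: 5, 1, 3, 6, 2, 4
Ranks of variable 2: 3, 1, 4, 2, 6, 5
d = r₁ − r₂: 2, 0, -1, 4, -4, -1
d²: 4, 0, 1, 16, 16, 1; Σd² = 38
ρ = 1 − 6·38/(6·35) = 1 − 228/210 = -0.086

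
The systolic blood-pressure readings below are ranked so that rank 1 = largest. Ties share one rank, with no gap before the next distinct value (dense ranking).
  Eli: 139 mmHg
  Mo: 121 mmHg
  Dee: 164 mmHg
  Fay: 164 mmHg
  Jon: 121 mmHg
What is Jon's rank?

Sorted (descending): 164, 164, 139, 121, 121
The 2 values of 164 share dense rank 1.
The 2 values of 121 share dense rank 3.
Remaining distinct values take the next consecutive integers.
Jon has value 121 mmHg → rank 3.

3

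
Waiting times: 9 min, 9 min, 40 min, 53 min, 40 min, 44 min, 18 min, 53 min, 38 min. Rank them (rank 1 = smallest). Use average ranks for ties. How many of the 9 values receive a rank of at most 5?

4

Sorted (ascending): 9, 9, 18, 38, 40, 40, 44, 53, 53
The 2 values of 9 occupy positions 1–2 → average rank (1+2)/2 = 1.5.
The 2 values of 40 occupy positions 5–6 → average rank (5+6)/2 = 5.5.
The 2 values of 53 occupy positions 8–9 → average rank (8+9)/2 = 8.5.
Ranks ≤ 5: {1.5, 1.5, 3, 4} → 4 values.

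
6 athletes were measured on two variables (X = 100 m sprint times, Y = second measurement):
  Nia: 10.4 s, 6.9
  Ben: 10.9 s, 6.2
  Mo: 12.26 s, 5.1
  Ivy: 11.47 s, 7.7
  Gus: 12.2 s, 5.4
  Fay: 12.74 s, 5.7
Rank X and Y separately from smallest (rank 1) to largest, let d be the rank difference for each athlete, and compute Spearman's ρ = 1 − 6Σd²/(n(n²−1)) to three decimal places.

-0.657

Ranks of variable 1: 1, 2, 5, 3, 4, 6
Ranks of variable 2: 5, 4, 1, 6, 2, 3
d = r₁ − r₂: -4, -2, 4, -3, 2, 3
d²: 16, 4, 16, 9, 4, 9; Σd² = 58
ρ = 1 − 6·58/(6·35) = 1 − 348/210 = -0.657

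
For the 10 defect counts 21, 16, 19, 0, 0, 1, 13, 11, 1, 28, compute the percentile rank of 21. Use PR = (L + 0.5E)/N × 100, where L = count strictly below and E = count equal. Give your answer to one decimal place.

N = 10.
Strictly below 21: 8. Equal to 21: 1.
PR = (8 + 0.5·1)/10 × 100 = 85.0

85.0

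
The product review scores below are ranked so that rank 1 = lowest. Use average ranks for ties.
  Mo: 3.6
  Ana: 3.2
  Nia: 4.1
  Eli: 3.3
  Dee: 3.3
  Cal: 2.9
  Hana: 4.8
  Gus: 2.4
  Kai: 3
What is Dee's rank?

Sorted (ascending): 2.4, 2.9, 3, 3.2, 3.3, 3.3, 3.6, 4.1, 4.8
The 2 values of 3.3 occupy positions 5–6 → average rank (5+6)/2 = 5.5.
Dee has value 3.3 → rank 5.5.

5.5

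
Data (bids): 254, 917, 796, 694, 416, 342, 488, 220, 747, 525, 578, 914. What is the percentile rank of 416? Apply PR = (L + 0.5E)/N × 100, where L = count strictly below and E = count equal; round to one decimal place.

29.2

N = 12.
Strictly below 416: 3. Equal to 416: 1.
PR = (3 + 0.5·1)/12 × 100 = 29.2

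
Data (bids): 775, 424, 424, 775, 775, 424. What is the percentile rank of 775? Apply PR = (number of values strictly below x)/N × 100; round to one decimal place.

N = 6.
Strictly below 775: 3. Equal to 775: 3.
PR = 3/6 × 100 = 50.0

50.0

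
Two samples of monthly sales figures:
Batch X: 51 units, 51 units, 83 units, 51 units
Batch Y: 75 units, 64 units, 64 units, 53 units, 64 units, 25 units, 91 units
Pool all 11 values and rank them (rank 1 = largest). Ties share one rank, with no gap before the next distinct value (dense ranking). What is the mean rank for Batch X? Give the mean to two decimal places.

Sorted (descending): 91, 83, 75, 64, 64, 64, 53, 51, 51, 51, 25
The 3 values of 64 share dense rank 4.
The 3 values of 51 share dense rank 6.
Remaining distinct values take the next consecutive integers.
Batch X values → pooled ranks: 51→6, 51→6, 83→2, 51→6
Mean rank = (6 + 6 + 2 + 6) / 4 = 5.00

5.00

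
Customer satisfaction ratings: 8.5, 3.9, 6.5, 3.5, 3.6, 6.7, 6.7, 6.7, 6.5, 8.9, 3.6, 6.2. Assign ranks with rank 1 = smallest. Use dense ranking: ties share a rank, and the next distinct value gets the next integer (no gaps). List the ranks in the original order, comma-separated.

7, 3, 5, 1, 2, 6, 6, 6, 5, 8, 2, 4

Sorted (ascending): 3.5, 3.6, 3.6, 3.9, 6.2, 6.5, 6.5, 6.7, 6.7, 6.7, 8.5, 8.9
The 2 values of 3.6 share dense rank 2.
The 2 values of 6.5 share dense rank 5.
The 3 values of 6.7 share dense rank 6.
Remaining distinct values take the next consecutive integers.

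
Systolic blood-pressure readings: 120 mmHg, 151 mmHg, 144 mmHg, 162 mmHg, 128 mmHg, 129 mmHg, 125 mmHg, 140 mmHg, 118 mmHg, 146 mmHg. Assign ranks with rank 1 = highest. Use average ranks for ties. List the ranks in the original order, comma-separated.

Sorted (descending): 162, 151, 146, 144, 140, 129, 128, 125, 120, 118
No ties — each value takes its position as its rank.

9, 2, 4, 1, 7, 6, 8, 5, 10, 3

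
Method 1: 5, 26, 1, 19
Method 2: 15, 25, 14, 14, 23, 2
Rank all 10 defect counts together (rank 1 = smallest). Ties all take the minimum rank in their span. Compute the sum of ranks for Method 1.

Sorted (ascending): 1, 2, 5, 14, 14, 15, 19, 23, 25, 26
The 2 values of 14 occupy positions 4–5 → each gets rank 4.
Method 1 values → pooled ranks: 5→3, 26→10, 1→1, 19→7
Rank sum = 3 + 10 + 1 + 7 = 21

21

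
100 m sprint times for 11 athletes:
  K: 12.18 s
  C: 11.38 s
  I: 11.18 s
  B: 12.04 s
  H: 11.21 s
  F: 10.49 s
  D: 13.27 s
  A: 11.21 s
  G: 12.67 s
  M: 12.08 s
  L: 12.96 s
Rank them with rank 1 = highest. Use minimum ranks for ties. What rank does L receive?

2

Sorted (descending): 13.27, 12.96, 12.67, 12.18, 12.08, 12.04, 11.38, 11.21, 11.21, 11.18, 10.49
The 2 values of 11.21 occupy positions 8–9 → each gets rank 8.
L has value 12.96 s → rank 2.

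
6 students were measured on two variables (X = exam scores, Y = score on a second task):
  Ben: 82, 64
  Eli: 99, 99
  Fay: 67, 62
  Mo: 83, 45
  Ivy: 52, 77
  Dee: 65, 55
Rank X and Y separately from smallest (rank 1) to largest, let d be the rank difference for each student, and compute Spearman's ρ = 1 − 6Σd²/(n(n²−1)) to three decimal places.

0.086

Ranks of variable 1: 4, 6, 3, 5, 1, 2
Ranks of variable 2: 4, 6, 3, 1, 5, 2
d = r₁ − r₂: 0, 0, 0, 4, -4, 0
d²: 0, 0, 0, 16, 16, 0; Σd² = 32
ρ = 1 − 6·32/(6·35) = 1 − 192/210 = 0.086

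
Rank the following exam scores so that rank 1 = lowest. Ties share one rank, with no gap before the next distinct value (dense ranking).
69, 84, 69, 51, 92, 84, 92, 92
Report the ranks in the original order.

Sorted (ascending): 51, 69, 69, 84, 84, 92, 92, 92
The 2 values of 69 share dense rank 2.
The 2 values of 84 share dense rank 3.
The 3 values of 92 share dense rank 4.
Remaining distinct values take the next consecutive integers.

2, 3, 2, 1, 4, 3, 4, 4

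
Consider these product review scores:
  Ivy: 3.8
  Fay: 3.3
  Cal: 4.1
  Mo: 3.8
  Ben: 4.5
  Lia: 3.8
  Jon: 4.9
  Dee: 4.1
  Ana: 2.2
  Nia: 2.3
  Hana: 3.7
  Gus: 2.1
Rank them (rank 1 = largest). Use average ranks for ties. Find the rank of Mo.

6

Sorted (descending): 4.9, 4.5, 4.1, 4.1, 3.8, 3.8, 3.8, 3.7, 3.3, 2.3, 2.2, 2.1
The 2 values of 4.1 occupy positions 3–4 → average rank (3+4)/2 = 3.5.
The 3 values of 3.8 occupy positions 5–7 → average rank 6.
Mo has value 3.8 → rank 6.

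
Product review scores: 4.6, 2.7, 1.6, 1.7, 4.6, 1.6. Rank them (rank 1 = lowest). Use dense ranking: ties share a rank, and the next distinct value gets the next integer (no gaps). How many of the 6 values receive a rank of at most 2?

3

Sorted (ascending): 1.6, 1.6, 1.7, 2.7, 4.6, 4.6
The 2 values of 1.6 share dense rank 1.
The 2 values of 4.6 share dense rank 4.
Remaining distinct values take the next consecutive integers.
Ranks ≤ 2: {1, 1, 2} → 3 values.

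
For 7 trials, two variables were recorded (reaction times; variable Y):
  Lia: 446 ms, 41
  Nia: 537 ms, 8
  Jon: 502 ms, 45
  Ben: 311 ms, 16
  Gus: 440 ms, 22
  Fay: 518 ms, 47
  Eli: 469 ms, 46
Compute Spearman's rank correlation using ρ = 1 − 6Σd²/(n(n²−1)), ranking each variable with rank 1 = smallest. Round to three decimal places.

0.214

Ranks of variable 1: 3, 7, 5, 1, 2, 6, 4
Ranks of variable 2: 4, 1, 5, 2, 3, 7, 6
d = r₁ − r₂: -1, 6, 0, -1, -1, -1, -2
d²: 1, 36, 0, 1, 1, 1, 4; Σd² = 44
ρ = 1 − 6·44/(7·48) = 1 − 264/336 = 0.214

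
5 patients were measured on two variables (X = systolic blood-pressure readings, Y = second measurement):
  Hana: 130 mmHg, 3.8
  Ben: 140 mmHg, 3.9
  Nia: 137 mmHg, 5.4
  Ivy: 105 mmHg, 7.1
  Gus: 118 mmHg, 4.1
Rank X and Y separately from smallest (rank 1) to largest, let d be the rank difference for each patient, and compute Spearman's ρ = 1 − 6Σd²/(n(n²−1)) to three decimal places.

Ranks of variable 1: 3, 5, 4, 1, 2
Ranks of variable 2: 1, 2, 4, 5, 3
d = r₁ − r₂: 2, 3, 0, -4, -1
d²: 4, 9, 0, 16, 1; Σd² = 30
ρ = 1 − 6·30/(5·24) = 1 − 180/120 = -0.500

-0.500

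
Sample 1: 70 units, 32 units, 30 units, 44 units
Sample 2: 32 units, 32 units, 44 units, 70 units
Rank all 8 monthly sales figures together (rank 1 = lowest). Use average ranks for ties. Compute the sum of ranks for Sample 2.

Sorted (ascending): 30, 32, 32, 32, 44, 44, 70, 70
The 3 values of 32 occupy positions 2–4 → average rank 3.
The 2 values of 44 occupy positions 5–6 → average rank (5+6)/2 = 5.5.
The 2 values of 70 occupy positions 7–8 → average rank (7+8)/2 = 7.5.
Sample 2 values → pooled ranks: 32→3, 32→3, 44→5.5, 70→7.5
Rank sum = 3 + 3 + 5.5 + 7.5 = 19

19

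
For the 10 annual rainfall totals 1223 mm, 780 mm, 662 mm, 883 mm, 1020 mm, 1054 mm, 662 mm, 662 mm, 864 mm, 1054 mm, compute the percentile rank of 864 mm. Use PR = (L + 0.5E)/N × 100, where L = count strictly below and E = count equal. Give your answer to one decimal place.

45.0

N = 10.
Strictly below 864: 4. Equal to 864: 1.
PR = (4 + 0.5·1)/10 × 100 = 45.0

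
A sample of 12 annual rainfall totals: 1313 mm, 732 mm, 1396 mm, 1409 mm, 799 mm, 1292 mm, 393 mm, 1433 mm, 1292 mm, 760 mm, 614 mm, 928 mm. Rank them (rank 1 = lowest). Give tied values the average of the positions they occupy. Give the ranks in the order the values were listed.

Sorted (ascending): 393, 614, 732, 760, 799, 928, 1292, 1292, 1313, 1396, 1409, 1433
The 2 values of 1292 occupy positions 7–8 → average rank (7+8)/2 = 7.5.

9, 3, 10, 11, 5, 7.5, 1, 12, 7.5, 4, 2, 6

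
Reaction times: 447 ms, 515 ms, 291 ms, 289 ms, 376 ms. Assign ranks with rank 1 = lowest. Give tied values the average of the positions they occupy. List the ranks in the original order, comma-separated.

4, 5, 2, 1, 3

Sorted (ascending): 289, 291, 376, 447, 515
No ties — each value takes its position as its rank.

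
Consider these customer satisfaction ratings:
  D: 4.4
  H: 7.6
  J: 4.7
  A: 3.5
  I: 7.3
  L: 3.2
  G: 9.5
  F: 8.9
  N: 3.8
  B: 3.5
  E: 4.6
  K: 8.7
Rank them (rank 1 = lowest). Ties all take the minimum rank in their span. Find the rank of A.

2

Sorted (ascending): 3.2, 3.5, 3.5, 3.8, 4.4, 4.6, 4.7, 7.3, 7.6, 8.7, 8.9, 9.5
The 2 values of 3.5 occupy positions 2–3 → each gets rank 2.
A has value 3.5 → rank 2.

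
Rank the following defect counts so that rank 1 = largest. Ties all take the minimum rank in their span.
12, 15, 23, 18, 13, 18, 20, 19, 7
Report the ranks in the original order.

8, 6, 1, 4, 7, 4, 2, 3, 9

Sorted (descending): 23, 20, 19, 18, 18, 15, 13, 12, 7
The 2 values of 18 occupy positions 4–5 → each gets rank 4.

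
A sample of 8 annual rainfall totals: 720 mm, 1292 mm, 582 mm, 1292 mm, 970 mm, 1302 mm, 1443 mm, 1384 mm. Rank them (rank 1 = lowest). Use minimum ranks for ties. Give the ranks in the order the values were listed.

2, 4, 1, 4, 3, 6, 8, 7

Sorted (ascending): 582, 720, 970, 1292, 1292, 1302, 1384, 1443
The 2 values of 1292 occupy positions 4–5 → each gets rank 4.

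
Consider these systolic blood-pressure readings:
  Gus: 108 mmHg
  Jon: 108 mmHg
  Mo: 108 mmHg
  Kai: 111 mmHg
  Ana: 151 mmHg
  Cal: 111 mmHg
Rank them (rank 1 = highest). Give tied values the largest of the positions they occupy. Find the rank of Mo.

6

Sorted (descending): 151, 111, 111, 108, 108, 108
The 2 values of 111 occupy positions 2–3 → each gets rank 3.
The 3 values of 108 occupy positions 4–6 → each gets rank 6.
Mo has value 108 mmHg → rank 6.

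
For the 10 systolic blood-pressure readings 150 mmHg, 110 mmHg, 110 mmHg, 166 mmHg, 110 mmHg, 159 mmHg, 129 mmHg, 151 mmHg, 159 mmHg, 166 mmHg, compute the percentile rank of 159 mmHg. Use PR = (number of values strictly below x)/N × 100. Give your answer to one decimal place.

60.0

N = 10.
Strictly below 159: 6. Equal to 159: 2.
PR = 6/10 × 100 = 60.0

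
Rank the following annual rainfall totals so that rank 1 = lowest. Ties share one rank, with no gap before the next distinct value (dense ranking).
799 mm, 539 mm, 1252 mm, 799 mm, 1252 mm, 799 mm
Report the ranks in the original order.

2, 1, 3, 2, 3, 2

Sorted (ascending): 539, 799, 799, 799, 1252, 1252
The 3 values of 799 share dense rank 2.
The 2 values of 1252 share dense rank 3.
Remaining distinct values take the next consecutive integers.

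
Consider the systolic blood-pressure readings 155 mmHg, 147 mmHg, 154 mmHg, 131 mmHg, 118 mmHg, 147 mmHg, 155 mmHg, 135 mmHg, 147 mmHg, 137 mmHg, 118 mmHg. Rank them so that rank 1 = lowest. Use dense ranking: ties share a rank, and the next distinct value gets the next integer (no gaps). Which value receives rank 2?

Sorted (ascending): 118, 118, 131, 135, 137, 147, 147, 147, 154, 155, 155
The 2 values of 118 share dense rank 1.
The 3 values of 147 share dense rank 5.
The 2 values of 155 share dense rank 7.
Remaining distinct values take the next consecutive integers.
Rank 2 → value 131.

131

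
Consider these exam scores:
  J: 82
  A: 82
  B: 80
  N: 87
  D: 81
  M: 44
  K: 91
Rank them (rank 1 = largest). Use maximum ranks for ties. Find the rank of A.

Sorted (descending): 91, 87, 82, 82, 81, 80, 44
The 2 values of 82 occupy positions 3–4 → each gets rank 4.
A has value 82 → rank 4.

4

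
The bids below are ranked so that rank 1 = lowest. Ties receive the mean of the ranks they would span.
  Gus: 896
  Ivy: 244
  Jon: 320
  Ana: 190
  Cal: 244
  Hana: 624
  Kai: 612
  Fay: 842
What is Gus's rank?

8

Sorted (ascending): 190, 244, 244, 320, 612, 624, 842, 896
The 2 values of 244 occupy positions 2–3 → average rank (2+3)/2 = 2.5.
Gus has value 896 → rank 8.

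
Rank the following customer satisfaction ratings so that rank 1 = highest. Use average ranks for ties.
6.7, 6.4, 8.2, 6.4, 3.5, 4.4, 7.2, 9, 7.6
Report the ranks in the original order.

5, 6.5, 2, 6.5, 9, 8, 4, 1, 3

Sorted (descending): 9, 8.2, 7.6, 7.2, 6.7, 6.4, 6.4, 4.4, 3.5
The 2 values of 6.4 occupy positions 6–7 → average rank (6+7)/2 = 6.5.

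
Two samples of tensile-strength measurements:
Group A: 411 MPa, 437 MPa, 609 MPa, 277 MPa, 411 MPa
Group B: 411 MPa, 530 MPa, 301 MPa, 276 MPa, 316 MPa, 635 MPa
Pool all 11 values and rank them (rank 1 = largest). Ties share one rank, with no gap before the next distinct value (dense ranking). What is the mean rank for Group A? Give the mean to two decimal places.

Sorted (descending): 635, 609, 530, 437, 411, 411, 411, 316, 301, 277, 276
The 3 values of 411 share dense rank 5.
Remaining distinct values take the next consecutive integers.
Group A values → pooled ranks: 411→5, 437→4, 609→2, 277→8, 411→5
Mean rank = (5 + 4 + 2 + 8 + 5) / 5 = 4.80

4.80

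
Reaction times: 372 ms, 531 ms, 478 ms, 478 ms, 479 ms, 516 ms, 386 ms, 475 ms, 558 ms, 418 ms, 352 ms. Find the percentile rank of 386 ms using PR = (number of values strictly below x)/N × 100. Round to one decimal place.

18.2

N = 11.
Strictly below 386: 2. Equal to 386: 1.
PR = 2/11 × 100 = 18.2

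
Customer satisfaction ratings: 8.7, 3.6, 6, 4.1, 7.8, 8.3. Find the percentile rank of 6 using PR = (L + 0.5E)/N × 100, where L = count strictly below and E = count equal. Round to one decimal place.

N = 6.
Strictly below 6: 2. Equal to 6: 1.
PR = (2 + 0.5·1)/6 × 100 = 41.7

41.7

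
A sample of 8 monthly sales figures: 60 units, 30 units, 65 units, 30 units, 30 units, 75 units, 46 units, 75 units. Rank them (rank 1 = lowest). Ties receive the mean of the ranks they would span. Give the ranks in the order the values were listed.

Sorted (ascending): 30, 30, 30, 46, 60, 65, 75, 75
The 3 values of 30 occupy positions 1–3 → average rank 2.
The 2 values of 75 occupy positions 7–8 → average rank (7+8)/2 = 7.5.

5, 2, 6, 2, 2, 7.5, 4, 7.5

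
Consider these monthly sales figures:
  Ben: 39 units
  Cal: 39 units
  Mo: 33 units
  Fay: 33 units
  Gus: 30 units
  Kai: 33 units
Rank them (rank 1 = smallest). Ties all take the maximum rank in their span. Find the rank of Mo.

Sorted (ascending): 30, 33, 33, 33, 39, 39
The 3 values of 33 occupy positions 2–4 → each gets rank 4.
The 2 values of 39 occupy positions 5–6 → each gets rank 6.
Mo has value 33 units → rank 4.

4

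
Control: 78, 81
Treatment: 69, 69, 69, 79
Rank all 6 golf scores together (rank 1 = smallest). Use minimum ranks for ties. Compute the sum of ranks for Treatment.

8

Sorted (ascending): 69, 69, 69, 78, 79, 81
The 3 values of 69 occupy positions 1–3 → each gets rank 1.
Treatment values → pooled ranks: 69→1, 69→1, 69→1, 79→5
Rank sum = 1 + 1 + 1 + 5 = 8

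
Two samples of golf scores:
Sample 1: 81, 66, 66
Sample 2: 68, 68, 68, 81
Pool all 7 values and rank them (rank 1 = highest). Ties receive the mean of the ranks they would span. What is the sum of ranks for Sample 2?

13.5

Sorted (descending): 81, 81, 68, 68, 68, 66, 66
The 2 values of 81 occupy positions 1–2 → average rank (1+2)/2 = 1.5.
The 3 values of 68 occupy positions 3–5 → average rank 4.
The 2 values of 66 occupy positions 6–7 → average rank (6+7)/2 = 6.5.
Sample 2 values → pooled ranks: 68→4, 68→4, 68→4, 81→1.5
Rank sum = 4 + 4 + 4 + 1.5 = 13.5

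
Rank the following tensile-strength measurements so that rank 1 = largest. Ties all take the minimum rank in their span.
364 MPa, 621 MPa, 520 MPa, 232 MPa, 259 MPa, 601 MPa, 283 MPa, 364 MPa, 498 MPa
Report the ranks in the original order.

Sorted (descending): 621, 601, 520, 498, 364, 364, 283, 259, 232
The 2 values of 364 occupy positions 5–6 → each gets rank 5.

5, 1, 3, 9, 8, 2, 7, 5, 4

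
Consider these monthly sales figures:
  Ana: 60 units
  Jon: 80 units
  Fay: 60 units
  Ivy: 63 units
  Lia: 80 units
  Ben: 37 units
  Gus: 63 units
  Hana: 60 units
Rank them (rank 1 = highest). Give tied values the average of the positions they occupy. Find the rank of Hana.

6

Sorted (descending): 80, 80, 63, 63, 60, 60, 60, 37
The 2 values of 80 occupy positions 1–2 → average rank (1+2)/2 = 1.5.
The 2 values of 63 occupy positions 3–4 → average rank (3+4)/2 = 3.5.
The 3 values of 60 occupy positions 5–7 → average rank 6.
Hana has value 60 units → rank 6.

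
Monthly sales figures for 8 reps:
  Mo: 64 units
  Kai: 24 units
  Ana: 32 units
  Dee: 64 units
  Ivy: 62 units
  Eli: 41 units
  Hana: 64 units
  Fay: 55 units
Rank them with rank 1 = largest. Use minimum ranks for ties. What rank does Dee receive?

Sorted (descending): 64, 64, 64, 62, 55, 41, 32, 24
The 3 values of 64 occupy positions 1–3 → each gets rank 1.
Dee has value 64 units → rank 1.

1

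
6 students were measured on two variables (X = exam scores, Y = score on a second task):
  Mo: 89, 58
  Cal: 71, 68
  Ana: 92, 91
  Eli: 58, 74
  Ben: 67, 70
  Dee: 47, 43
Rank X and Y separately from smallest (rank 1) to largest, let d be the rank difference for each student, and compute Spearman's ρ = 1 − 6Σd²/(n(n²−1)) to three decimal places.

Ranks of variable 1: 5, 4, 6, 2, 3, 1
Ranks of variable 2: 2, 3, 6, 5, 4, 1
d = r₁ − r₂: 3, 1, 0, -3, -1, 0
d²: 9, 1, 0, 9, 1, 0; Σd² = 20
ρ = 1 − 6·20/(6·35) = 1 − 120/210 = 0.429

0.429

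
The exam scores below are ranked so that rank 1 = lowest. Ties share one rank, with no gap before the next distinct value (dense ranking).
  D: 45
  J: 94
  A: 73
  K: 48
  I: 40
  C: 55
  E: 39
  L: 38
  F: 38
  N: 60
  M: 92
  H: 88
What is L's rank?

1

Sorted (ascending): 38, 38, 39, 40, 45, 48, 55, 60, 73, 88, 92, 94
The 2 values of 38 share dense rank 1.
Remaining distinct values take the next consecutive integers.
L has value 38 → rank 1.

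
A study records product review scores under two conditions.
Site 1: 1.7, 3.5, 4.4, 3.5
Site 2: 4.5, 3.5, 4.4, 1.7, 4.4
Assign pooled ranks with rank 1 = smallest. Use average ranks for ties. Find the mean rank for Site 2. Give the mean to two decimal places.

Sorted (ascending): 1.7, 1.7, 3.5, 3.5, 3.5, 4.4, 4.4, 4.4, 4.5
The 2 values of 1.7 occupy positions 1–2 → average rank (1+2)/2 = 1.5.
The 3 values of 3.5 occupy positions 3–5 → average rank 4.
The 3 values of 4.4 occupy positions 6–8 → average rank 7.
Site 2 values → pooled ranks: 4.5→9, 3.5→4, 4.4→7, 1.7→1.5, 4.4→7
Mean rank = (9 + 4 + 7 + 1.5 + 7) / 5 = 5.70

5.70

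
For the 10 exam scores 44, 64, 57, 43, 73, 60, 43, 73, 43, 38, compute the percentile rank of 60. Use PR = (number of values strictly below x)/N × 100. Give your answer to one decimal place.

60.0

N = 10.
Strictly below 60: 6. Equal to 60: 1.
PR = 6/10 × 100 = 60.0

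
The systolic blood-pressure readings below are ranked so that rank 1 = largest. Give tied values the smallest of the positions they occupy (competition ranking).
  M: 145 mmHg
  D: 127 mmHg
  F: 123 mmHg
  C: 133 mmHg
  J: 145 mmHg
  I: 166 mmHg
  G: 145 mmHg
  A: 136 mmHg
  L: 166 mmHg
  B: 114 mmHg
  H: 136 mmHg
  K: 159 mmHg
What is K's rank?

3

Sorted (descending): 166, 166, 159, 145, 145, 145, 136, 136, 133, 127, 123, 114
The 2 values of 166 occupy positions 1–2 → each gets rank 1.
The 3 values of 145 occupy positions 4–6 → each gets rank 4.
The 2 values of 136 occupy positions 7–8 → each gets rank 7.
K has value 159 mmHg → rank 3.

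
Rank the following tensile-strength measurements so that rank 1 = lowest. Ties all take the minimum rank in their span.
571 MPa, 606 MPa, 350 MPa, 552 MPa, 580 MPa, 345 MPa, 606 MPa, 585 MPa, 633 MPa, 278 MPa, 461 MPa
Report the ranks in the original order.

6, 9, 3, 5, 7, 2, 9, 8, 11, 1, 4

Sorted (ascending): 278, 345, 350, 461, 552, 571, 580, 585, 606, 606, 633
The 2 values of 606 occupy positions 9–10 → each gets rank 9.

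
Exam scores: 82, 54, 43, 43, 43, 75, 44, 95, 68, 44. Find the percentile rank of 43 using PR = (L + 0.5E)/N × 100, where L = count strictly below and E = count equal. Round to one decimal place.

15.0

N = 10.
Strictly below 43: 0. Equal to 43: 3.
PR = (0 + 0.5·3)/10 × 100 = 15.0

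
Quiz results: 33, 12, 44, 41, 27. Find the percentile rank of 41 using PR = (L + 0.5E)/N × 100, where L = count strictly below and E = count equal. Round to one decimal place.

70.0

N = 5.
Strictly below 41: 3. Equal to 41: 1.
PR = (3 + 0.5·1)/5 × 100 = 70.0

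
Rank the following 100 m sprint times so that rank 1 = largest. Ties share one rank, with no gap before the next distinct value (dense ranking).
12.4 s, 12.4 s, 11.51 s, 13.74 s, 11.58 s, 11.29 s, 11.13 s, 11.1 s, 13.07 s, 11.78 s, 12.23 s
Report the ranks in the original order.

3, 3, 7, 1, 6, 8, 9, 10, 2, 5, 4

Sorted (descending): 13.74, 13.07, 12.4, 12.4, 12.23, 11.78, 11.58, 11.51, 11.29, 11.13, 11.1
The 2 values of 12.4 share dense rank 3.
Remaining distinct values take the next consecutive integers.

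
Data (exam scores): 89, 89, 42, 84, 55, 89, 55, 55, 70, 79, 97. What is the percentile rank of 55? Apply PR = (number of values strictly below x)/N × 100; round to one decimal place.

9.1

N = 11.
Strictly below 55: 1. Equal to 55: 3.
PR = 1/11 × 100 = 9.1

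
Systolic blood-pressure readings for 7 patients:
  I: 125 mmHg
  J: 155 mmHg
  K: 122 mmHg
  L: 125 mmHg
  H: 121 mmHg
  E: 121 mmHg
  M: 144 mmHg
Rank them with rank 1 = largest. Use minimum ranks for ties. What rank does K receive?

5

Sorted (descending): 155, 144, 125, 125, 122, 121, 121
The 2 values of 125 occupy positions 3–4 → each gets rank 3.
The 2 values of 121 occupy positions 6–7 → each gets rank 6.
K has value 122 mmHg → rank 5.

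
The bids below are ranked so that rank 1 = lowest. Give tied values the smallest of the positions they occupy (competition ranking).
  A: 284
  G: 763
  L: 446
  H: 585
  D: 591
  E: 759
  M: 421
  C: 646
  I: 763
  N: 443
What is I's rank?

9

Sorted (ascending): 284, 421, 443, 446, 585, 591, 646, 759, 763, 763
The 2 values of 763 occupy positions 9–10 → each gets rank 9.
I has value 763 → rank 9.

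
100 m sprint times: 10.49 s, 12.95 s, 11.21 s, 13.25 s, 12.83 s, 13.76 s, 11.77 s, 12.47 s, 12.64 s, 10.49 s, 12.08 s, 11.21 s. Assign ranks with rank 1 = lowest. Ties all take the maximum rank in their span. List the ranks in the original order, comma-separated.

Sorted (ascending): 10.49, 10.49, 11.21, 11.21, 11.77, 12.08, 12.47, 12.64, 12.83, 12.95, 13.25, 13.76
The 2 values of 10.49 occupy positions 1–2 → each gets rank 2.
The 2 values of 11.21 occupy positions 3–4 → each gets rank 4.

2, 10, 4, 11, 9, 12, 5, 7, 8, 2, 6, 4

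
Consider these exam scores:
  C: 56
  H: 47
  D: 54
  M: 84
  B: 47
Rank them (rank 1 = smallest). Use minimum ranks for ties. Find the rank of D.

Sorted (ascending): 47, 47, 54, 56, 84
The 2 values of 47 occupy positions 1–2 → each gets rank 1.
D has value 54 → rank 3.

3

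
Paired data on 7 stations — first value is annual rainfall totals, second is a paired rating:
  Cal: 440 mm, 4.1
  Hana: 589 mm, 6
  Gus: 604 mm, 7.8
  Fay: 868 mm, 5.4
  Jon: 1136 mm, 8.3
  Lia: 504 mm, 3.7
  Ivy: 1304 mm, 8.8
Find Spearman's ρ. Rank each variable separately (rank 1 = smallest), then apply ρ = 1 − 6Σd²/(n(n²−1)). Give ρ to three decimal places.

Ranks of variable 1: 1, 3, 4, 5, 6, 2, 7
Ranks of variable 2: 2, 4, 5, 3, 6, 1, 7
d = r₁ − r₂: -1, -1, -1, 2, 0, 1, 0
d²: 1, 1, 1, 4, 0, 1, 0; Σd² = 8
ρ = 1 − 6·8/(7·48) = 1 − 48/336 = 0.857

0.857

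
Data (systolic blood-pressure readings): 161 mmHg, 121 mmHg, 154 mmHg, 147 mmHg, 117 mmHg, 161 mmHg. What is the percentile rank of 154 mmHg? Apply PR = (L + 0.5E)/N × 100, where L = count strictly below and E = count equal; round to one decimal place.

58.3

N = 6.
Strictly below 154: 3. Equal to 154: 1.
PR = (3 + 0.5·1)/6 × 100 = 58.3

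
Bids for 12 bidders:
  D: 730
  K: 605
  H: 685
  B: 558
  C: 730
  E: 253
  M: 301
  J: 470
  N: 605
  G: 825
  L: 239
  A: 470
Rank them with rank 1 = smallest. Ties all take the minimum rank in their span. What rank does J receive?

Sorted (ascending): 239, 253, 301, 470, 470, 558, 605, 605, 685, 730, 730, 825
The 2 values of 470 occupy positions 4–5 → each gets rank 4.
The 2 values of 605 occupy positions 7–8 → each gets rank 7.
The 2 values of 730 occupy positions 10–11 → each gets rank 10.
J has value 470 → rank 4.

4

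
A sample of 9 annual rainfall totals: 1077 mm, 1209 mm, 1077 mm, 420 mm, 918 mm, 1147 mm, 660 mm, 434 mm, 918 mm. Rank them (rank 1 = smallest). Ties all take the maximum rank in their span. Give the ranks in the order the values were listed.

Sorted (ascending): 420, 434, 660, 918, 918, 1077, 1077, 1147, 1209
The 2 values of 918 occupy positions 4–5 → each gets rank 5.
The 2 values of 1077 occupy positions 6–7 → each gets rank 7.

7, 9, 7, 1, 5, 8, 3, 2, 5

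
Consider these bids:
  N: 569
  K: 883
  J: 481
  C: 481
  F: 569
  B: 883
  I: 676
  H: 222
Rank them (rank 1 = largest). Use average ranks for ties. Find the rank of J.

Sorted (descending): 883, 883, 676, 569, 569, 481, 481, 222
The 2 values of 883 occupy positions 1–2 → average rank (1+2)/2 = 1.5.
The 2 values of 569 occupy positions 4–5 → average rank (4+5)/2 = 4.5.
The 2 values of 481 occupy positions 6–7 → average rank (6+7)/2 = 6.5.
J has value 481 → rank 6.5.

6.5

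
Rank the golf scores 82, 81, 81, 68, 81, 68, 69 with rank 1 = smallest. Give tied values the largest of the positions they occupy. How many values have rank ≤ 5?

3

Sorted (ascending): 68, 68, 69, 81, 81, 81, 82
The 2 values of 68 occupy positions 1–2 → each gets rank 2.
The 3 values of 81 occupy positions 4–6 → each gets rank 6.
Ranks ≤ 5: {2, 2, 3} → 3 values.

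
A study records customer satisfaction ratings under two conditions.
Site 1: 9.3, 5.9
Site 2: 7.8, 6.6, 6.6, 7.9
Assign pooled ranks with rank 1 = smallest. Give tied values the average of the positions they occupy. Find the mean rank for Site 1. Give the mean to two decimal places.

Sorted (ascending): 5.9, 6.6, 6.6, 7.8, 7.9, 9.3
The 2 values of 6.6 occupy positions 2–3 → average rank (2+3)/2 = 2.5.
Site 1 values → pooled ranks: 9.3→6, 5.9→1
Mean rank = (6 + 1) / 2 = 3.50

3.50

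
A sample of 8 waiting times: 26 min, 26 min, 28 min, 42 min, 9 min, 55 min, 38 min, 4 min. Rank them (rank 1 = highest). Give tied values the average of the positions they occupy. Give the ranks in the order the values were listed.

5.5, 5.5, 4, 2, 7, 1, 3, 8

Sorted (descending): 55, 42, 38, 28, 26, 26, 9, 4
The 2 values of 26 occupy positions 5–6 → average rank (5+6)/2 = 5.5.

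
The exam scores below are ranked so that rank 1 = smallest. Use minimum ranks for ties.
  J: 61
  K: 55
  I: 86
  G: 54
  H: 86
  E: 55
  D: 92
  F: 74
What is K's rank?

2

Sorted (ascending): 54, 55, 55, 61, 74, 86, 86, 92
The 2 values of 55 occupy positions 2–3 → each gets rank 2.
The 2 values of 86 occupy positions 6–7 → each gets rank 6.
K has value 55 → rank 2.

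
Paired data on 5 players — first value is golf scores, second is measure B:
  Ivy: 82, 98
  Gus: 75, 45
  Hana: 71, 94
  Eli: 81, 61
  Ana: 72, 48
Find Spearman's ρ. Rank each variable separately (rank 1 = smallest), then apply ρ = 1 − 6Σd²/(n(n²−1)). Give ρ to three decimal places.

0.300

Ranks of variable 1: 5, 3, 1, 4, 2
Ranks of variable 2: 5, 1, 4, 3, 2
d = r₁ − r₂: 0, 2, -3, 1, 0
d²: 0, 4, 9, 1, 0; Σd² = 14
ρ = 1 − 6·14/(5·24) = 1 − 84/120 = 0.300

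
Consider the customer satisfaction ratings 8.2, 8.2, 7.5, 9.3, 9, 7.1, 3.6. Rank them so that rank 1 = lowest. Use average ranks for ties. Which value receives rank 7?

Sorted (ascending): 3.6, 7.1, 7.5, 8.2, 8.2, 9, 9.3
The 2 values of 8.2 occupy positions 4–5 → average rank (4+5)/2 = 4.5.
Rank 7 → value 9.3.

9.3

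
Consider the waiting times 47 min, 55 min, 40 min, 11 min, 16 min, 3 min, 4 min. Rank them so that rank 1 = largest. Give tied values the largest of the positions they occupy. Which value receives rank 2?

47

Sorted (descending): 55, 47, 40, 16, 11, 4, 3
No ties — each value takes its position as its rank.
Rank 2 → value 47.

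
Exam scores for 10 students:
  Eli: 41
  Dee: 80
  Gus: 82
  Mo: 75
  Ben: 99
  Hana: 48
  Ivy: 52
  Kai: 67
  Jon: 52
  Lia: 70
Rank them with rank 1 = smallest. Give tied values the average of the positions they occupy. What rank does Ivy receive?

3.5

Sorted (ascending): 41, 48, 52, 52, 67, 70, 75, 80, 82, 99
The 2 values of 52 occupy positions 3–4 → average rank (3+4)/2 = 3.5.
Ivy has value 52 → rank 3.5.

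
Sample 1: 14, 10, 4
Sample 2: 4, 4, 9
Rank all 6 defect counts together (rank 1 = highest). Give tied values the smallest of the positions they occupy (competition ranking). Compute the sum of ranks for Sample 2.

11

Sorted (descending): 14, 10, 9, 4, 4, 4
The 3 values of 4 occupy positions 4–6 → each gets rank 4.
Sample 2 values → pooled ranks: 4→4, 4→4, 9→3
Rank sum = 4 + 4 + 3 = 11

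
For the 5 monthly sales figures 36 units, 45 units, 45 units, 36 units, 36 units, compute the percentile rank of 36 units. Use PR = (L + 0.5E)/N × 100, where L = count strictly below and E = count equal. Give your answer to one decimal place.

30.0

N = 5.
Strictly below 36: 0. Equal to 36: 3.
PR = (0 + 0.5·3)/5 × 100 = 30.0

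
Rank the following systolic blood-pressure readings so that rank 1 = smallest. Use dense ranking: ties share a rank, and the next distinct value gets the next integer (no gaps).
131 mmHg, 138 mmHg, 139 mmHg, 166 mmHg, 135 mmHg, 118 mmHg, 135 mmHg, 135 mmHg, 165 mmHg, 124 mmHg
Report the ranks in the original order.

Sorted (ascending): 118, 124, 131, 135, 135, 135, 138, 139, 165, 166
The 3 values of 135 share dense rank 4.
Remaining distinct values take the next consecutive integers.

3, 5, 6, 8, 4, 1, 4, 4, 7, 2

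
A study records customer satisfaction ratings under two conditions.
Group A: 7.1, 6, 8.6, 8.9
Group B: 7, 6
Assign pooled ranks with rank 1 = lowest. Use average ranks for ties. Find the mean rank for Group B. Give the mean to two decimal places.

Sorted (ascending): 6, 6, 7, 7.1, 8.6, 8.9
The 2 values of 6 occupy positions 1–2 → average rank (1+2)/2 = 1.5.
Group B values → pooled ranks: 7→3, 6→1.5
Mean rank = (3 + 1.5) / 2 = 2.25

2.25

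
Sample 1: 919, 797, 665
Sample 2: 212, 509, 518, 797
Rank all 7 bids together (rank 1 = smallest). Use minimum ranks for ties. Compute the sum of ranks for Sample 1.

Sorted (ascending): 212, 509, 518, 665, 797, 797, 919
The 2 values of 797 occupy positions 5–6 → each gets rank 5.
Sample 1 values → pooled ranks: 919→7, 797→5, 665→4
Rank sum = 7 + 5 + 4 = 16

16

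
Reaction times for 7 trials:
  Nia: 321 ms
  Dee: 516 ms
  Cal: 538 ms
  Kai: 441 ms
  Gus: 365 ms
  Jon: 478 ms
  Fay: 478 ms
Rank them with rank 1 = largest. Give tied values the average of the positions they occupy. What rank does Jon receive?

Sorted (descending): 538, 516, 478, 478, 441, 365, 321
The 2 values of 478 occupy positions 3–4 → average rank (3+4)/2 = 3.5.
Jon has value 478 ms → rank 3.5.

3.5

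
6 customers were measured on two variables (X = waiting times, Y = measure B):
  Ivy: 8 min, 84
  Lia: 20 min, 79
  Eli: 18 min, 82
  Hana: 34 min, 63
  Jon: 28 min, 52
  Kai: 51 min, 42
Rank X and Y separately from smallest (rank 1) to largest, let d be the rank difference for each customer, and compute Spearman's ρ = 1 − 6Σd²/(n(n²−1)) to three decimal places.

-0.943

Ranks of variable 1: 1, 3, 2, 5, 4, 6
Ranks of variable 2: 6, 4, 5, 3, 2, 1
d = r₁ − r₂: -5, -1, -3, 2, 2, 5
d²: 25, 1, 9, 4, 4, 25; Σd² = 68
ρ = 1 − 6·68/(6·35) = 1 − 408/210 = -0.943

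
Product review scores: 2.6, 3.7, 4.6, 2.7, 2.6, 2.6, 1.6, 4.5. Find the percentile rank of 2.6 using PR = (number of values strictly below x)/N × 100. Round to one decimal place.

N = 8.
Strictly below 2.6: 1. Equal to 2.6: 3.
PR = 1/8 × 100 = 12.5

12.5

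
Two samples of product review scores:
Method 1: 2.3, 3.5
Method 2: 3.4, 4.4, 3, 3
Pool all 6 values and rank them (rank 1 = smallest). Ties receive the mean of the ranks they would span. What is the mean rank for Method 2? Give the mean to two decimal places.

3.75

Sorted (ascending): 2.3, 3, 3, 3.4, 3.5, 4.4
The 2 values of 3 occupy positions 2–3 → average rank (2+3)/2 = 2.5.
Method 2 values → pooled ranks: 3.4→4, 4.4→6, 3→2.5, 3→2.5
Mean rank = (4 + 6 + 2.5 + 2.5) / 4 = 3.75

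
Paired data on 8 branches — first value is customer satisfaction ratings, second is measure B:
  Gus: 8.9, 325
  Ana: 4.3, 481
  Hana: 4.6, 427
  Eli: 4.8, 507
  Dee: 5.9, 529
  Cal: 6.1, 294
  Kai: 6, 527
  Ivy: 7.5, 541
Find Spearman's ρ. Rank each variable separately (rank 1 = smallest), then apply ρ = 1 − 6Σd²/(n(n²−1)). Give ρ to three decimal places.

-0.024

Ranks of variable 1: 8, 1, 2, 3, 4, 6, 5, 7
Ranks of variable 2: 2, 4, 3, 5, 7, 1, 6, 8
d = r₁ − r₂: 6, -3, -1, -2, -3, 5, -1, -1
d²: 36, 9, 1, 4, 9, 25, 1, 1; Σd² = 86
ρ = 1 − 6·86/(8·63) = 1 − 516/504 = -0.024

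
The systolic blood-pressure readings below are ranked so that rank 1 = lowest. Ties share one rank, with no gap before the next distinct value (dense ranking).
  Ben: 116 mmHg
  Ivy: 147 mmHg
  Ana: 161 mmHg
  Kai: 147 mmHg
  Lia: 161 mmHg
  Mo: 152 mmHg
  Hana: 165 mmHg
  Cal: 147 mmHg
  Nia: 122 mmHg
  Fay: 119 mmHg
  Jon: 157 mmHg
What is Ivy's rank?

4

Sorted (ascending): 116, 119, 122, 147, 147, 147, 152, 157, 161, 161, 165
The 3 values of 147 share dense rank 4.
The 2 values of 161 share dense rank 7.
Remaining distinct values take the next consecutive integers.
Ivy has value 147 mmHg → rank 4.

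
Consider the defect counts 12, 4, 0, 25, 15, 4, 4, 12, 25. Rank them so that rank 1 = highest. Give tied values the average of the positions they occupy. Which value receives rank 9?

0

Sorted (descending): 25, 25, 15, 12, 12, 4, 4, 4, 0
The 2 values of 25 occupy positions 1–2 → average rank (1+2)/2 = 1.5.
The 2 values of 12 occupy positions 4–5 → average rank (4+5)/2 = 4.5.
The 3 values of 4 occupy positions 6–8 → average rank 7.
Rank 9 → value 0.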